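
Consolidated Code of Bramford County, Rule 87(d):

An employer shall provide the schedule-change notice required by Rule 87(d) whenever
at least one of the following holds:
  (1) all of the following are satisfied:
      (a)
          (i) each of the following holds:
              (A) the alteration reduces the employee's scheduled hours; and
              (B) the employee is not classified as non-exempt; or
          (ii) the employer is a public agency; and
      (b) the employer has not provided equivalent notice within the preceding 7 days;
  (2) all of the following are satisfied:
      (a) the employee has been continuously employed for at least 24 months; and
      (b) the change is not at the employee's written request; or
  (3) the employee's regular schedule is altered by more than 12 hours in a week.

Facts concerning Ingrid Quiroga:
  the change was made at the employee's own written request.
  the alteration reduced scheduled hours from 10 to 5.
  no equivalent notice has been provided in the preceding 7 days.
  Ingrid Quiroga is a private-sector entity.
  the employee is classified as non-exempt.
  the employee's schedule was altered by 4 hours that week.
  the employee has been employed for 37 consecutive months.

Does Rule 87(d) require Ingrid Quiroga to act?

(A) hours reduced — holds.
(B) not (non-exempt) — not met.
So (i) is not satisfied (T AND F).
(ii) public agency — fails.
(a): F OR F → false.
(b) no recent notice — satisfied.
(1) = F AND T = false.
(a) tenure ≥ 24 mo. — satisfied.
(b) not employee-requested — not met.
So (2) is not satisfied (T AND F).
(3) schedule shift > 12h — fails.
So Overall is not satisfied (F OR F OR F).

No — not required.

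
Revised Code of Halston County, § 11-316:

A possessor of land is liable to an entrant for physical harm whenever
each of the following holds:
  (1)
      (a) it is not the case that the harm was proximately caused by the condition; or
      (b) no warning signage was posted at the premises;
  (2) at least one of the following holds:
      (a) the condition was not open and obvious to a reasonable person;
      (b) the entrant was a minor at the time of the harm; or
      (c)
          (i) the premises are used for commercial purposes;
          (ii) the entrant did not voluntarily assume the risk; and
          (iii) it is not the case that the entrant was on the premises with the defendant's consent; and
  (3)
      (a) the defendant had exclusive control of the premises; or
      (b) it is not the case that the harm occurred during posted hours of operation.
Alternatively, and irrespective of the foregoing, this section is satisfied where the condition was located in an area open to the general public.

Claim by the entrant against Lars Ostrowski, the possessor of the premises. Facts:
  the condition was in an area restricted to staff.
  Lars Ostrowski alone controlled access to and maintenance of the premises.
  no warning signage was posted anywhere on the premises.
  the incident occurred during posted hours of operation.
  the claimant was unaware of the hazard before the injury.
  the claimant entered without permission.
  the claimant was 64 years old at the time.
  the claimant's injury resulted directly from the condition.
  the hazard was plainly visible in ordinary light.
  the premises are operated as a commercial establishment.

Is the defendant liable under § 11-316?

Yes — liable.

(a) not (proximate cause) — not satisfied.
(b) no signage posted — met.
(1) = F OR T = true.
(a) not open/obvious — not satisfied.
(b) entrant a minor — not met.
(i) commercial use — satisfied.
(ii) no assumed risk — met.
(iii) not (consent to enter) — satisfied.
(c): T AND T AND T → true.
(2) = F OR F OR T = true.
(a) exclusive control — holds.
(b) not (during posted hours) — not met.
(3) = T OR F = true.
So Overall is satisfied (T AND T AND T).
Exception (public area) — not satisfied.
Result: main true OR exception false → true.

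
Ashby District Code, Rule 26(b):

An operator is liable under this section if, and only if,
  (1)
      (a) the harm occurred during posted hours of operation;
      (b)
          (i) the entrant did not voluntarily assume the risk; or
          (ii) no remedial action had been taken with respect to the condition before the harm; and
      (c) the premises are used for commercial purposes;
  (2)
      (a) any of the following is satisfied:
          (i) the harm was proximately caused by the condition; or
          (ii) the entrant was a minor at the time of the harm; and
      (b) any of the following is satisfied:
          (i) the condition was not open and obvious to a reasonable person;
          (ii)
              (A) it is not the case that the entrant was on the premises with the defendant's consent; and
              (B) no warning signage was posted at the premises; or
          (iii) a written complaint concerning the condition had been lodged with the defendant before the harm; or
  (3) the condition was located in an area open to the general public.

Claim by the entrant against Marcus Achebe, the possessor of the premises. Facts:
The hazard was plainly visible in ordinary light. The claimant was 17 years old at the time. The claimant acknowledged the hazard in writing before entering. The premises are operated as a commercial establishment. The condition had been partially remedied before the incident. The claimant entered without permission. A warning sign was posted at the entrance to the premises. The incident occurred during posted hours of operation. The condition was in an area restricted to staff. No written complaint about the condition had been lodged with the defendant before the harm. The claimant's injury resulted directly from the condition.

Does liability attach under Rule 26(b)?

No — not liable.

(a) during posted hours — met.
(i) no assumed risk — not met.
(ii) no remedial action — fails.
(b) = F OR F = false.
(c) commercial use — satisfied.
(1): T AND F AND T → false.
(i) proximate cause — holds.
(ii) entrant a minor — met.
So (a) is satisfied (T OR T).
(i) not open/obvious — not satisfied.
(A) not (consent to enter) — satisfied.
(B) no signage posted — fails.
(ii): T AND F → false.
(iii) complaint lodged — fails.
(b): F OR F OR F → false.
(2) = T AND F = false.
(3) public area — fails.
So Overall is not satisfied (F OR F OR F).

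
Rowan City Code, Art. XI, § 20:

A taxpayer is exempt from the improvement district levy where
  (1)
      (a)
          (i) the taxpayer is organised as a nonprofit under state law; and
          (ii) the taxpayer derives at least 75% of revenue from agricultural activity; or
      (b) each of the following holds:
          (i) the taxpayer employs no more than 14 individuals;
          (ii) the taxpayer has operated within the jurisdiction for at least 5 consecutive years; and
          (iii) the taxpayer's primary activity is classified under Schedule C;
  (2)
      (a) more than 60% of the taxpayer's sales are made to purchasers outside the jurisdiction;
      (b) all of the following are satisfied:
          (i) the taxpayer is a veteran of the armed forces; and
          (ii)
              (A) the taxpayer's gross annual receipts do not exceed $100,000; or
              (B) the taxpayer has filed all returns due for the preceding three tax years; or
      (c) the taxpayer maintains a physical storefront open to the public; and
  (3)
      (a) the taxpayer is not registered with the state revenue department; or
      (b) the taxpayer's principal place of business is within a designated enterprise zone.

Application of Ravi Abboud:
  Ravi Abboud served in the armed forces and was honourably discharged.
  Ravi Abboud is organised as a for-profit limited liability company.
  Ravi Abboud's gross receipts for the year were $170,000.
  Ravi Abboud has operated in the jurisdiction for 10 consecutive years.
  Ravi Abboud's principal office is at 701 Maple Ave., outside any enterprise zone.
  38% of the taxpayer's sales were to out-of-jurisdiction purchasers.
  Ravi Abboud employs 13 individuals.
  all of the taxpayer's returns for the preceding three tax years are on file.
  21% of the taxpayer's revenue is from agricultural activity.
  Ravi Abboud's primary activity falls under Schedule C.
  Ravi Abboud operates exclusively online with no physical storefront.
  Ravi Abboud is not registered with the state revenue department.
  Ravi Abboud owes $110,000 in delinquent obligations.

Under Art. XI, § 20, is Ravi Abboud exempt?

(i) nonprofit — not met.
(ii) ≥75% agricultural — not satisfied.
So (a) is not satisfied (F AND F).
(i) ≤ 14 employees — holds.
(ii) ≥ 5 yrs in jurisdiction — holds.
(iii) Schedule C activity — holds.
(b) = T AND T AND T = true.
(1) = F OR T = true.
(a) >60% out-of-jur. sales — not met.
(i) veteran — holds.
(A) receipts ≤ $100,000 — not met.
(B) returns current — holds.
(ii) = F OR T = true.
(b): T AND T → true.
(c) has storefront — not met.
(2): F OR T OR F → true.
(a) not (state-registered) — satisfied.
(b) in enterprise zone — fails.
(3): T OR F → true.
So Overall is satisfied (T AND T AND T).

Yes — exempt.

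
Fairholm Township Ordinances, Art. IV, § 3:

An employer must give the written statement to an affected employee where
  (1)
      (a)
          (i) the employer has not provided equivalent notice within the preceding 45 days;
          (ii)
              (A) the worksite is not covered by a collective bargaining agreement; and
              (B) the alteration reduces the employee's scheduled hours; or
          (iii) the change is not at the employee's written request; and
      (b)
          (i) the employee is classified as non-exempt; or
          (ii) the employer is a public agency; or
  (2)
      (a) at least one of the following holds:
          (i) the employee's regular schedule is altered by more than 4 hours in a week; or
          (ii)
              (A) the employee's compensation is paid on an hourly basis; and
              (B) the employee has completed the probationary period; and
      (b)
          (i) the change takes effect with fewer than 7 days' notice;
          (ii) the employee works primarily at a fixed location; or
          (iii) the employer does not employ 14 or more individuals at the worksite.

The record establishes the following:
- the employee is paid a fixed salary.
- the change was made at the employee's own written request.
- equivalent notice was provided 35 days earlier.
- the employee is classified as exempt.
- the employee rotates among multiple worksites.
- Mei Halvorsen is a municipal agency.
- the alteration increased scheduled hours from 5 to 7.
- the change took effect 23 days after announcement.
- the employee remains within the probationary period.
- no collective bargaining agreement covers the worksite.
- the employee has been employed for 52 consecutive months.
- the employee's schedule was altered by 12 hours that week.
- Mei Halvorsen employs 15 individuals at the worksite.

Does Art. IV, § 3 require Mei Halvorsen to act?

(i) no recent notice — not satisfied.
(A) no CBA — met.
(B) hours reduced — not met.
(ii): T AND F → false.
(iii) not employee-requested — not satisfied.
(a) = F OR F OR F = false.
(i) non-exempt — fails.
(ii) public agency — met.
(b): F OR T → true.
So (1) is not satisfied (F AND T).
(i) schedule shift > 4h — met.
(A) hourly-paid — not met.
(B) past probation — not met.
(ii) = F AND F = false.
So (a) is satisfied (T OR F).
(i) < 7 days' notice — not satisfied.
(ii) fixed location — not satisfied.
(iii) not (≥ 14 at site) — not satisfied.
So (b) is not satisfied (F OR F OR F).
So (2) is not satisfied (T AND F).
So Overall is not satisfied (F OR F).

No — not required.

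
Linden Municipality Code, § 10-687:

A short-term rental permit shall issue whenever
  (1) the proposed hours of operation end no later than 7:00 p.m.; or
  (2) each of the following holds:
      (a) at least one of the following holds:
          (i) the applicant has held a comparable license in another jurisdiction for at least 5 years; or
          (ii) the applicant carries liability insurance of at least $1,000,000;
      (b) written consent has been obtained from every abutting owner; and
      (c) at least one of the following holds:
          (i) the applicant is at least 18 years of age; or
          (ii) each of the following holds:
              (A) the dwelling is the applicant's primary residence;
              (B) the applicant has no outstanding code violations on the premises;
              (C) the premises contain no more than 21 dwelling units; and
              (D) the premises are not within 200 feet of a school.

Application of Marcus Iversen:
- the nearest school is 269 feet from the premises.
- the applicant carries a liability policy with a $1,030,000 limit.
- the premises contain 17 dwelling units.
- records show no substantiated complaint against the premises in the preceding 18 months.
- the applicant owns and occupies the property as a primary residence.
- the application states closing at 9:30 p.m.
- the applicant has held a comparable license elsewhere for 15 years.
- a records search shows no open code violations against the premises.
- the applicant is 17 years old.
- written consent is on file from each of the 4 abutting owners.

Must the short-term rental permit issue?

(1) closes by 7 p.m. — fails.
(i) prior license ≥ 5 yr — met.
(ii) insurance ≥ $1,000,000 — holds.
(a): T OR T → true.
(b) all abutters consent — satisfied.
(i) age ≥ 18 — fails.
(A) primary residence — met.
(B) no code violations — satisfied.
(C) ≤ 21 units — satisfied.
(D) ≥200 ft from school — holds.
So (ii) is satisfied (T AND T AND T AND T).
(c) = F OR T = true.
So (2) is satisfied (T AND T AND T).
Overall = F OR T = true.

Yes — granted.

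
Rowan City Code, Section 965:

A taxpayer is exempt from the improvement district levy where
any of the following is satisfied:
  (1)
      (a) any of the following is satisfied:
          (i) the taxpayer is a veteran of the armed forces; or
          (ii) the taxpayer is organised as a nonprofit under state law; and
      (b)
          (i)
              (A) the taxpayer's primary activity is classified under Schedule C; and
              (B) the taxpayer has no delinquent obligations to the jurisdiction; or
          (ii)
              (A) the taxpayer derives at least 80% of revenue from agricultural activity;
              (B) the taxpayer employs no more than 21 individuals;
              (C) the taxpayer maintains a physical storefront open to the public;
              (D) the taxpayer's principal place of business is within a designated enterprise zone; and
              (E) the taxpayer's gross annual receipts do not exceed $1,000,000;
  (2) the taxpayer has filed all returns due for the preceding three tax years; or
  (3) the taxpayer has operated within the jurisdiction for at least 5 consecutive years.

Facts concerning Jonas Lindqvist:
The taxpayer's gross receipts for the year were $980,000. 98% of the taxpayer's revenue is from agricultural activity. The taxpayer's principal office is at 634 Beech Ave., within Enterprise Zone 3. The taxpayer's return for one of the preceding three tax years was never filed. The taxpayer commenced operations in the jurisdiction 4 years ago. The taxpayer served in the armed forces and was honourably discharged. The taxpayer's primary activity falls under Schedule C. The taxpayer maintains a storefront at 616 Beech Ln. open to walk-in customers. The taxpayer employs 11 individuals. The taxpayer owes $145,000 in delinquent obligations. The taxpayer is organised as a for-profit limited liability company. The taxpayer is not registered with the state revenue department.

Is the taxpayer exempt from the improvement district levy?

(i) veteran — satisfied.
(ii) nonprofit — not satisfied.
(a): T OR F → true.
(A) Schedule C activity — satisfied.
(B) no delinquency — not satisfied.
(i): T AND F → false.
(A) ≥80% agricultural — holds.
(B) ≤ 21 employees — satisfied.
(C) has storefront — satisfied.
(D) in enterprise zone — satisfied.
(E) receipts ≤ $1,000,000 — met.
So (ii) is satisfied (T AND T AND T AND T AND T).
(b): F OR T → true.
So (1) is satisfied (T AND T).
(2) returns current — not satisfied.
(3) ≥ 5 yrs in jurisdiction — not met.
So Overall is satisfied (T OR F OR F).

Yes — exempt.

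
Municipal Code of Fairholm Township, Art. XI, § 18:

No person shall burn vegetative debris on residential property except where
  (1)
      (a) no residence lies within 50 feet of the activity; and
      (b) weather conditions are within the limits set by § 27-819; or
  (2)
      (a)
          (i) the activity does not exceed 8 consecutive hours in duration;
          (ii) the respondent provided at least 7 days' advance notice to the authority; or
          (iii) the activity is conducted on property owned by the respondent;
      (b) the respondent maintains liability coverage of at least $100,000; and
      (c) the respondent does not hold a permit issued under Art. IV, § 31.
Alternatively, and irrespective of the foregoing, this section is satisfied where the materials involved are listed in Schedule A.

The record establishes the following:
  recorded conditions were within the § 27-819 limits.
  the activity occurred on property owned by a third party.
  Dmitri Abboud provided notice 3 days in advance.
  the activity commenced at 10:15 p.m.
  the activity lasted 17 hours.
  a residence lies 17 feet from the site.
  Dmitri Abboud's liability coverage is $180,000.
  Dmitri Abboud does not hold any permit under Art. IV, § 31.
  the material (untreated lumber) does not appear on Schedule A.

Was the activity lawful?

No — unlawful.

(a) no residence in 50 ft — not satisfied.
(b) weather ok — holds.
So (1) is not satisfied (F AND T).
(i) ≤ 8 hrs duration — not satisfied.
(ii) ≥7 days' notice — fails.
(iii) own property — fails.
(a): F OR F OR F → false.
(b) coverage ≥ $100,000 — satisfied.
(c) not (holds permit) — holds.
So (2) is not satisfied (F AND T AND T).
So Overall is not satisfied (F OR F).
Exception (Schedule A material) — not satisfied.
Result: main false OR exception false → false.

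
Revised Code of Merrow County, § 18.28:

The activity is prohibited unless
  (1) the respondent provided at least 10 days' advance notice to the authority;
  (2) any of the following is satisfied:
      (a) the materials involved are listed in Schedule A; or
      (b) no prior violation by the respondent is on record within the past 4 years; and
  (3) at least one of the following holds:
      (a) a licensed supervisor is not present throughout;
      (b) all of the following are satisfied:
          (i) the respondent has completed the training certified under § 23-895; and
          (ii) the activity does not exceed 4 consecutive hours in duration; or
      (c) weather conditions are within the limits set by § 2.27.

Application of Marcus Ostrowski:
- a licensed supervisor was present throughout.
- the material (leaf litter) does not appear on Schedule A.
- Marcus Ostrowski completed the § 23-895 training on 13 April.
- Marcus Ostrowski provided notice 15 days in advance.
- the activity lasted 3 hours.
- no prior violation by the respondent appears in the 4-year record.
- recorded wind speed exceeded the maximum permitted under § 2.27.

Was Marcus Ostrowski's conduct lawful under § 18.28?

Yes — lawful.

(1) ≥10 days' notice — satisfied.
(a) Schedule A material — not met.
(b) no prior violation — satisfied.
So (2) is satisfied (F OR T).
(a) not (supervisor present) — not satisfied.
(i) training certified — met.
(ii) ≤ 4 hrs duration — satisfied.
So (b) is satisfied (T AND T).
(c) weather ok — not satisfied.
(3) = F OR T OR F = true.
Overall = T AND T AND T = true.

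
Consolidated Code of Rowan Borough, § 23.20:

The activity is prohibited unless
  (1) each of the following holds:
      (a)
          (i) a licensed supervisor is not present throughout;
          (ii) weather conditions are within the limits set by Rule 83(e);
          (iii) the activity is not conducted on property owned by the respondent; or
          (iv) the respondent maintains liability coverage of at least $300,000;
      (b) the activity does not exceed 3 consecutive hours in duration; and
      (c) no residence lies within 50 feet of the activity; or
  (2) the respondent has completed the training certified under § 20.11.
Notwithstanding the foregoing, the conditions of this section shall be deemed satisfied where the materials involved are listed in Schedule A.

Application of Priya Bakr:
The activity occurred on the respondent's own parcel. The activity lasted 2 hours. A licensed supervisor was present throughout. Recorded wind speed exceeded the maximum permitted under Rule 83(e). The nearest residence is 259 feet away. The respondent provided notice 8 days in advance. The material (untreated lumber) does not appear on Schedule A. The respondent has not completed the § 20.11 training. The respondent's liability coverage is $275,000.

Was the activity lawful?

(i) not (supervisor present) — fails.
(ii) weather ok — not satisfied.
(iii) not (own property) — not satisfied.
(iv) coverage ≥ $300,000 — not satisfied.
(a): F OR F OR F OR F → false.
(b) ≤ 3 hrs duration — satisfied.
(c) no residence in 50 ft — satisfied.
(1) = F AND T AND T = false.
(2) training certified — fails.
Overall: F OR F → false.
Exception (Schedule A material) — not satisfied.
Result: main false OR exception false → false.

No — unlawful.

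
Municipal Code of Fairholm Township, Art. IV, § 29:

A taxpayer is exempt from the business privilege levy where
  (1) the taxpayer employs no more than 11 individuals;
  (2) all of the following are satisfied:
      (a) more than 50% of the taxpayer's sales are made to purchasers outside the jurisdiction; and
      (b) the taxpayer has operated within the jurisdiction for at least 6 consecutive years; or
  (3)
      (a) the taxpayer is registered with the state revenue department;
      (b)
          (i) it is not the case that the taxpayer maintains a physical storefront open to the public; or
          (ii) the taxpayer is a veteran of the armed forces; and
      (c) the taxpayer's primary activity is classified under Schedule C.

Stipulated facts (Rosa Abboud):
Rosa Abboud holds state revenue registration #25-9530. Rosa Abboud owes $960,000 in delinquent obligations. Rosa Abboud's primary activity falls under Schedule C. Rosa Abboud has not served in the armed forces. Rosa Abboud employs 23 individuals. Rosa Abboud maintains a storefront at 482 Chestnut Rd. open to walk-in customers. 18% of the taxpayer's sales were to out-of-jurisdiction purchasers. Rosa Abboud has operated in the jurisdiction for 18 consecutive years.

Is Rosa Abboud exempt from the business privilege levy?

No — not exempt.

(1) ≤ 11 employees — not met.
(a) >50% out-of-jur. sales — not met.
(b) ≥ 6 yrs in jurisdiction — met.
So (2) is not satisfied (F AND T).
(a) state-registered — holds.
(i) not (has storefront) — not met.
(ii) veteran — not satisfied.
(b) = F OR F = false.
(c) Schedule C activity — holds.
(3) = T AND F AND T = false.
So Overall is not satisfied (F OR F OR F).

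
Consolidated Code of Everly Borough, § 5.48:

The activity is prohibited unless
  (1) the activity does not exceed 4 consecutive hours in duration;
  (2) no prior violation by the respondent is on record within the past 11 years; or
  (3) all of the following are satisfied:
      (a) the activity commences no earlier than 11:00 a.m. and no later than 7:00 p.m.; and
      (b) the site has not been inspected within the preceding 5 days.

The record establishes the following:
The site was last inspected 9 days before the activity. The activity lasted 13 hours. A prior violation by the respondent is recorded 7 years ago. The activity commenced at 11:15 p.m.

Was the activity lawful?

No — unlawful.

(1) ≤ 4 hrs duration — not met.
(2) no prior violation — fails.
(a) start within hours — not satisfied.
(b) not (site inspected) — satisfied.
(3) = F AND T = false.
Overall = F OR F OR F = false.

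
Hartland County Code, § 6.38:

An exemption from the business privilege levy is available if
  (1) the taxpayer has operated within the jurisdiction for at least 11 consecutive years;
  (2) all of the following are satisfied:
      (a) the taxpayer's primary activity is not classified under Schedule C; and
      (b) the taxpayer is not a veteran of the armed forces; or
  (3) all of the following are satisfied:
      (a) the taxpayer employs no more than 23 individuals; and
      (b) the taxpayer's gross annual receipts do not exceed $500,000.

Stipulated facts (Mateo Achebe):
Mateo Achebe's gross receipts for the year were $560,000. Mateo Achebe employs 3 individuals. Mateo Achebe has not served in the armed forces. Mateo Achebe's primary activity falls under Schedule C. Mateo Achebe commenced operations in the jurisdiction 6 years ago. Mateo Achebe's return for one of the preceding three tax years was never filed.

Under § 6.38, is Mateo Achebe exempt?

No — not exempt.

(1) ≥ 11 yrs in jurisdiction — not satisfied.
(a) not (Schedule C activity) — not satisfied.
(b) not (veteran) — satisfied.
(2): F AND T → false.
(a) ≤ 23 employees — holds.
(b) receipts ≤ $500,000 — not satisfied.
(3) = T AND F = false.
Overall = F OR F OR F = false.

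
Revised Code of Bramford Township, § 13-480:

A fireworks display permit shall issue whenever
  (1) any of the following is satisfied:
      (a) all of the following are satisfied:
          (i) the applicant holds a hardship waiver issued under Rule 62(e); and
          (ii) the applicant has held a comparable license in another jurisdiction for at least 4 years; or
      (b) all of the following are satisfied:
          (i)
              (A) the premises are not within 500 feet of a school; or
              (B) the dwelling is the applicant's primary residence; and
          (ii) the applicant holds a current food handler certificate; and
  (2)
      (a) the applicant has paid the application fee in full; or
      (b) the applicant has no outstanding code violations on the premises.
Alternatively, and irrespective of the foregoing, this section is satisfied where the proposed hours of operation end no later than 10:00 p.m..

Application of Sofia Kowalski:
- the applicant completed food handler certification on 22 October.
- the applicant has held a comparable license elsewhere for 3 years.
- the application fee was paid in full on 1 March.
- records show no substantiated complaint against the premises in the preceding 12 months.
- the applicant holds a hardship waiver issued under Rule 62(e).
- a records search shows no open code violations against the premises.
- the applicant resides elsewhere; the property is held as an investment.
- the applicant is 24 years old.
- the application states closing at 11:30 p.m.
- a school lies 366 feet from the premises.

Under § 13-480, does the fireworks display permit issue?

No — denied.

(i) hardship waiver — holds.
(ii) prior license ≥ 4 yr — not satisfied.
So (a) is not satisfied (T AND F).
(A) ≥500 ft from school — fails.
(B) primary residence — not met.
So (i) is not satisfied (F OR F).
(ii) food handler cert. — met.
(b) = F AND T = false.
(1): F OR F → false.
(a) fee paid — satisfied.
(b) no code violations — holds.
(2): T OR T → true.
Overall: F AND T → false.
Exception (closes by 10 p.m.) — not satisfied.
Result: main false OR exception false → false.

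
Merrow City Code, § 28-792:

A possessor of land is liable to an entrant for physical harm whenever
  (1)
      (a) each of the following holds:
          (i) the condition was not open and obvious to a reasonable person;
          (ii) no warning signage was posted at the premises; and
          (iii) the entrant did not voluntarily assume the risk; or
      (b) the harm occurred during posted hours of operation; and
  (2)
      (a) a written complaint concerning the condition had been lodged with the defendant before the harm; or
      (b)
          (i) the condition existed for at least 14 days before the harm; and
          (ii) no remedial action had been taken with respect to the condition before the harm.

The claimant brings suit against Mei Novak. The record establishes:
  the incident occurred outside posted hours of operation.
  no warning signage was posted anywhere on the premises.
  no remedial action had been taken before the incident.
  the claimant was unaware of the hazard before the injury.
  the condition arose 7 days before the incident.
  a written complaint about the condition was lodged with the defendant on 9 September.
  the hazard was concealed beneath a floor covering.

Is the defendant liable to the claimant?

Yes — liable.

(i) not open/obvious — holds.
(ii) no signage posted — met.
(iii) no assumed risk — met.
So (a) is satisfied (T AND T AND T).
(b) during posted hours — not satisfied.
So (1) is satisfied (T OR F).
(a) complaint lodged — holds.
(i) condition ≥14 days old — fails.
(ii) no remedial action — satisfied.
(b): F AND T → false.
(2): T OR F → true.
Overall = T AND T = true.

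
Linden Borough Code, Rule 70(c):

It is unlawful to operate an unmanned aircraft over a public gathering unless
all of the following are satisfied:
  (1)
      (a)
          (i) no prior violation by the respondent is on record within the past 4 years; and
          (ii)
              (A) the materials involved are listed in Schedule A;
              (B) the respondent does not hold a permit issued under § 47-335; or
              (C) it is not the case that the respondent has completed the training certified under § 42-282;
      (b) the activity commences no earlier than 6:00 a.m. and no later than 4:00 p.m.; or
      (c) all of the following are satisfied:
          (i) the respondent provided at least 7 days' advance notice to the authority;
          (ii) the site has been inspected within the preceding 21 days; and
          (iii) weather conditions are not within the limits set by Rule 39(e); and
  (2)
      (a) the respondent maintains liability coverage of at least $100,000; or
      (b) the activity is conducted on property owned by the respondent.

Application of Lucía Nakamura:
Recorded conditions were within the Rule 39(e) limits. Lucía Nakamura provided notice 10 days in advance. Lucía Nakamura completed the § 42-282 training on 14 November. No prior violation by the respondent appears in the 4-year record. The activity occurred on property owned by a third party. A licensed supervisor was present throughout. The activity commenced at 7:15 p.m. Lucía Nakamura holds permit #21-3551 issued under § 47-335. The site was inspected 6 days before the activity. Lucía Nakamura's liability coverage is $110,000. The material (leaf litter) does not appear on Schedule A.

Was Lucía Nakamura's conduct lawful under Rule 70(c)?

(i) no prior violation — satisfied.
(A) Schedule A material — not satisfied.
(B) not (holds permit) — not satisfied.
(C) not (training certified) — fails.
So (ii) is not satisfied (F OR F OR F).
(a): T AND F → false.
(b) start within hours — not met.
(i) ≥7 days' notice — satisfied.
(ii) site inspected — satisfied.
(iii) not (weather ok) — fails.
(c) = T AND T AND F = false.
(1) = F OR F OR F = false.
(a) coverage ≥ $100,000 — holds.
(b) own property — not satisfied.
(2): T OR F → true.
Overall: F AND T → false.

No — unlawful.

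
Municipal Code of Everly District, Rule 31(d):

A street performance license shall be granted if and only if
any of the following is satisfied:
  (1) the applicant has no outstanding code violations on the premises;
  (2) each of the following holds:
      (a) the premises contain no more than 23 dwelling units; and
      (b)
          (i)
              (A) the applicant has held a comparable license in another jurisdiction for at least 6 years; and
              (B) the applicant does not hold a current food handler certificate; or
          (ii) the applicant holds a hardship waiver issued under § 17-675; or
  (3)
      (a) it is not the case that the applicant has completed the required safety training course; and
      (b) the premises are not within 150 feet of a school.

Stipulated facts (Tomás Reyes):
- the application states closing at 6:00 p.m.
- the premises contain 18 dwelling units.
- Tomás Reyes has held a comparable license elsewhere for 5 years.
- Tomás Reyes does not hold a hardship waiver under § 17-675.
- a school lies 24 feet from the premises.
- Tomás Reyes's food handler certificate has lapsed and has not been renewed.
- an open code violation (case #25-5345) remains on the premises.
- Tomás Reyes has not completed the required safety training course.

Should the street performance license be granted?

No — denied.

(1) no code violations — not met.
(a) ≤ 23 units — met.
(A) prior license ≥ 6 yr — not satisfied.
(B) not (food handler cert.) — satisfied.
(i) = F AND T = false.
(ii) hardship waiver — not satisfied.
So (b) is not satisfied (F OR F).
(2): T AND F → false.
(a) not (safety training) — met.
(b) ≥150 ft from school — fails.
(3): T AND F → false.
Overall = F OR F OR F = false.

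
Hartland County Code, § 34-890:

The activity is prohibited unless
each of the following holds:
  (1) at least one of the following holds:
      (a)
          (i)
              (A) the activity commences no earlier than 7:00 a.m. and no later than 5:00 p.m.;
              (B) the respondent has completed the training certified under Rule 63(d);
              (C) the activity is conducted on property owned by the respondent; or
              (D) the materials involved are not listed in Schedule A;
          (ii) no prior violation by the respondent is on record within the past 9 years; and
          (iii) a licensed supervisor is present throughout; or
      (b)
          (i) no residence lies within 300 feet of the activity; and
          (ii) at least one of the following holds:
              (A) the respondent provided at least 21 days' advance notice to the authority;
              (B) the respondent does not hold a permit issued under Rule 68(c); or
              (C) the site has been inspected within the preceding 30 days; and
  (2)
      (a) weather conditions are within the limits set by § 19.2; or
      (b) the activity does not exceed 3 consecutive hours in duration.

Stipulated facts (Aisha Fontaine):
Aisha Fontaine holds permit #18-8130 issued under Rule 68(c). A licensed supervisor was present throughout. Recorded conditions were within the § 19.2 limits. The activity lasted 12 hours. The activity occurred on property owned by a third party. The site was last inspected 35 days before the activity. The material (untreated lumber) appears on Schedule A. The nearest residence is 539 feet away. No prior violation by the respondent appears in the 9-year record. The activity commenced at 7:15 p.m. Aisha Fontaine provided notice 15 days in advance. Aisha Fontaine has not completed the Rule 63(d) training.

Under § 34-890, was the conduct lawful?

No — unlawful.

(A) start within hours — fails.
(B) training certified — fails.
(C) own property — not met.
(D) not (Schedule A material) — not satisfied.
(i): F OR F OR F OR F → false.
(ii) no prior violation — met.
(iii) supervisor present — holds.
(a) = F AND T AND T = false.
(i) no residence in 300 ft — satisfied.
(A) ≥21 days' notice — not satisfied.
(B) not (holds permit) — not satisfied.
(C) site inspected — not met.
So (ii) is not satisfied (F OR F OR F).
(b): T AND F → false.
(1) = F OR F = false.
(a) weather ok — met.
(b) ≤ 3 hrs duration — not satisfied.
(2) = T OR F = true.
Overall = F AND T = false.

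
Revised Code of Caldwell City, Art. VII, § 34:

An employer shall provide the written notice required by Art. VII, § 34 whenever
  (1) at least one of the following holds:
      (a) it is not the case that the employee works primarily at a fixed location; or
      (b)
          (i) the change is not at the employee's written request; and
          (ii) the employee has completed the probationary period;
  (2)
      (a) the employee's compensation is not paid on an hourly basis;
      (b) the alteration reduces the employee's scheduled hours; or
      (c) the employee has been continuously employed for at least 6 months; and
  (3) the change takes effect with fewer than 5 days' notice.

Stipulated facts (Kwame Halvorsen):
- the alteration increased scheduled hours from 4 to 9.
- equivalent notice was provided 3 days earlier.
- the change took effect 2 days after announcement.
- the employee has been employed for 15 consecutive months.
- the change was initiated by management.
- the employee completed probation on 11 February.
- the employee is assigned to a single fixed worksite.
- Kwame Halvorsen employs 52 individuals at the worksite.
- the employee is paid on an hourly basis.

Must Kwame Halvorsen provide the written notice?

(a) not (fixed location) — not met.
(i) not employee-requested — satisfied.
(ii) past probation — holds.
(b) = T AND T = true.
(1) = F OR T = true.
(a) not (hourly-paid) — fails.
(b) hours reduced — fails.
(c) tenure ≥ 6 mo. — satisfied.
(2): F OR F OR T → true.
(3) < 5 days' notice — holds.
Overall = T AND T AND T = true.

Yes — required.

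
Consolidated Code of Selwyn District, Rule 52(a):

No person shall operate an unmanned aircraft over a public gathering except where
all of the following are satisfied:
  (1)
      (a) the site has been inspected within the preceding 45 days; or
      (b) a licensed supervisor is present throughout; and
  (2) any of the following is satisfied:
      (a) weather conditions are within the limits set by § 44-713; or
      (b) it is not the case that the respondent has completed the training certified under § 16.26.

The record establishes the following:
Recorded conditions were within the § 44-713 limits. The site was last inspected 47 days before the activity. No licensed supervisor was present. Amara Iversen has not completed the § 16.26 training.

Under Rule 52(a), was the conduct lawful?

No — unlawful.

(a) site inspected — fails.
(b) supervisor present — fails.
So (1) is not satisfied (F OR F).
(a) weather ok — satisfied.
(b) not (training certified) — met.
(2) = T OR T = true.
So Overall is not satisfied (F AND T).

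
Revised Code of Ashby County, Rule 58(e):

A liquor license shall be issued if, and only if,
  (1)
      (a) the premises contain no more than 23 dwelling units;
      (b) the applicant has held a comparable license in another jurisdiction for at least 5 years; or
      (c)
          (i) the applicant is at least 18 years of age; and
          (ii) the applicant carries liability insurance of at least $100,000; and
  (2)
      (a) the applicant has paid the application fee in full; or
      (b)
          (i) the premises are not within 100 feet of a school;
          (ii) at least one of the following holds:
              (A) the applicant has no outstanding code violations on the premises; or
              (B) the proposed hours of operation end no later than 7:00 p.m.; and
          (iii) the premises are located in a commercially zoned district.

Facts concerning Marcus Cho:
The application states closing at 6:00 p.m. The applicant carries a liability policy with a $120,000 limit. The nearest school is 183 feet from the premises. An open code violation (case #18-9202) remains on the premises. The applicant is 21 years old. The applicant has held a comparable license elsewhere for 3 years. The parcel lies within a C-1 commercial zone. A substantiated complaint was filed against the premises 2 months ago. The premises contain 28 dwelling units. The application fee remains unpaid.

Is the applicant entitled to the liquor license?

Yes — granted.

(a) ≤ 23 units — not met.
(b) prior license ≥ 5 yr — fails.
(i) age ≥ 18 — holds.
(ii) insurance ≥ $100,000 — holds.
(c): T AND T → true.
So (1) is satisfied (F OR F OR T).
(a) fee paid — not met.
(i) ≥100 ft from school — met.
(A) no code violations — not satisfied.
(B) closes by 7 p.m. — satisfied.
(ii): F OR T → true.
(iii) commercially zoned — holds.
(b): T AND T AND T → true.
(2): F OR T → true.
Overall = T AND T = true.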